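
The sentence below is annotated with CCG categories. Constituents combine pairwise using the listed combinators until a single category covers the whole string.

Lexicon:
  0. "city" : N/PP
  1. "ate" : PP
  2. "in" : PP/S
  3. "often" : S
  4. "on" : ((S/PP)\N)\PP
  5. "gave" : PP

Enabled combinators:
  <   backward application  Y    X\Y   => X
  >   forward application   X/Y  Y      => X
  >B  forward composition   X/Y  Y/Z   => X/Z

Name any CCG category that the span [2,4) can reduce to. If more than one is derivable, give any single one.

[0,6] S   >
  [0,5] S/PP   <
    [0,2] N   >
      [0,1] "city" : N/PP
      [1,2] "ate" : PP
    [2,5] (S/PP)\N   <
      [2,4] PP   >
        [2,3] "in" : PP/S
        [3,4] "often" : S
      [4,5] "on" : ((S/PP)\N)\PP
  [5,6] "gave" : PP

PP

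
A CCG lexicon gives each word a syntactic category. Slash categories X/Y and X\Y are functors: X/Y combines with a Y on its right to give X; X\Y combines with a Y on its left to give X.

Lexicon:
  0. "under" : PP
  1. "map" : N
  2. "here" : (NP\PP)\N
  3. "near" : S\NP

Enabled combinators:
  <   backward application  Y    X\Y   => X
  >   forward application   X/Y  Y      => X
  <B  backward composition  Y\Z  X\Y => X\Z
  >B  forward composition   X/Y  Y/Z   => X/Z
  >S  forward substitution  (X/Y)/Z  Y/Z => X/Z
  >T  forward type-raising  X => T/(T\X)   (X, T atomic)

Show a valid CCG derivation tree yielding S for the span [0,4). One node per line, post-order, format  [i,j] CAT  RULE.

[0,4] S   >
  [0,1] S/(S\PP)   >T
    [0,1] "under" : PP
  [1,4] S\PP   <B
    [1,3] NP\PP   <
      [1,2] "map" : N
      [2,3] "here" : (NP\PP)\N
    [3,4] "near" : S\NP

[0,1] PP  lex  "under"
[0,1] S/(S\PP)  >T
[1,2] N  lex  "map"
[2,3] (NP\PP)\N  lex  "here"
[1,3] NP\PP  <  k=2
[3,4] S\NP  lex  "near"
[1,4] S\PP  <B  k=3
[0,4] S  >  k=1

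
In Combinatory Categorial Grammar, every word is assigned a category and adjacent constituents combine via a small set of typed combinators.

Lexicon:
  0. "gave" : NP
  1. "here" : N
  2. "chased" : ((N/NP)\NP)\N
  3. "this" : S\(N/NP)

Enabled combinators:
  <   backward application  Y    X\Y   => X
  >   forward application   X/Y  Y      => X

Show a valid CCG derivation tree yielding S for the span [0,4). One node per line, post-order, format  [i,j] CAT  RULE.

[0,4] S   <
  [0,3] N/NP   <
    [0,1] "gave" : NP
    [1,3] (N/NP)\NP   <
      [1,2] "here" : N
      [2,3] "chased" : ((N/NP)\NP)\N
  [3,4] "this" : S\(N/NP)

[0,1] NP  lex  "gave"
[1,2] N  lex  "here"
[2,3] ((N/NP)\NP)\N  lex  "chased"
[1,3] (N/NP)\NP  <  k=2
[0,3] N/NP  <  k=1
[3,4] S\(N/NP)  lex  "this"
[0,4] S  <  k=3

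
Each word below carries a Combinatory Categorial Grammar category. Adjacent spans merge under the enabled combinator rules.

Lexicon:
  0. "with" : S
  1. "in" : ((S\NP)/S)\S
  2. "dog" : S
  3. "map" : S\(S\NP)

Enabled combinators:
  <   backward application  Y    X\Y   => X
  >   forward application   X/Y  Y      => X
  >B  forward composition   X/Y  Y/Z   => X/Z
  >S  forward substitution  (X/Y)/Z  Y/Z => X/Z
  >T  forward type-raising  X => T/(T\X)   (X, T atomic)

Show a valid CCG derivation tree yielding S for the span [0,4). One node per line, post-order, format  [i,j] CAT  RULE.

[0,4] S   <
  [0,3] S\NP   >
    [0,2] (S\NP)/S   <
      [0,1] "with" : S
      [1,2] "in" : ((S\NP)/S)\S
    [2,3] "dog" : S
  [3,4] "map" : S\(S\NP)

[0,1] S  lex  "with"
[1,2] ((S\NP)/S)\S  lex  "in"
[0,2] (S\NP)/S  <  k=1
[2,3] S  lex  "dog"
[0,3] S\NP  >  k=2
[3,4] S\(S\NP)  lex  "map"
[0,4] S  <  k=3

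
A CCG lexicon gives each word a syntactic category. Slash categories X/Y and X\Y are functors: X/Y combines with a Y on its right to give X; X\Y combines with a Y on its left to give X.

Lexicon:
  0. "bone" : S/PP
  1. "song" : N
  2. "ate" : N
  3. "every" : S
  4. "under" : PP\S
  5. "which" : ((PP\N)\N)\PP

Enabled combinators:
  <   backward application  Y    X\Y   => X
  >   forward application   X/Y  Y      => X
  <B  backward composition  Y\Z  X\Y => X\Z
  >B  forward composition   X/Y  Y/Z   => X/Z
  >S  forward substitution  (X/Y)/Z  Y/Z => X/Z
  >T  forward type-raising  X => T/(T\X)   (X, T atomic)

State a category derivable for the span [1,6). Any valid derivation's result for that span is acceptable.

PP

[0,6] S   >
  [0,1] "bone" : S/PP
  [1,6] PP   <
    [1,2] "song" : N
    [2,6] PP\N   <
      [2,3] "ate" : N
      [3,6] (PP\N)\N   <
        [3,5] PP   >
          [3,4] PP/(PP\S)   >T
            [3,4] "every" : S
          [4,5] "under" : PP\S
        [5,6] "which" : ((PP\N)\N)\PP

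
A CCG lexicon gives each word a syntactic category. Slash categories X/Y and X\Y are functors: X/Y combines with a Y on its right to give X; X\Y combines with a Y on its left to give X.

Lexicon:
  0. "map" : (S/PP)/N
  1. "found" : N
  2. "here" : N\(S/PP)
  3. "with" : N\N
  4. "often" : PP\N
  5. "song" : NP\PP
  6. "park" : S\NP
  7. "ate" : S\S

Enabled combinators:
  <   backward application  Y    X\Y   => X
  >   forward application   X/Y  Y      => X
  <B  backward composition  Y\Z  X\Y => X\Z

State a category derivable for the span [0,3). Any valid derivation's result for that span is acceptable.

[0,8] S   <
  [0,3] N   <
    [0,2] S/PP   >
      [0,1] "map" : (S/PP)/N
      [1,2] "found" : N
    [2,3] "here" : N\(S/PP)
  [3,8] S\N   <B
    [3,5] PP\N   <B
      [3,4] "with" : N\N
      [4,5] "often" : PP\N
    [5,8] S\PP   <B
      [5,7] S\PP   <B
        [5,6] "song" : NP\PP
        [6,7] "park" : S\NP
      [7,8] "ate" : S\S

N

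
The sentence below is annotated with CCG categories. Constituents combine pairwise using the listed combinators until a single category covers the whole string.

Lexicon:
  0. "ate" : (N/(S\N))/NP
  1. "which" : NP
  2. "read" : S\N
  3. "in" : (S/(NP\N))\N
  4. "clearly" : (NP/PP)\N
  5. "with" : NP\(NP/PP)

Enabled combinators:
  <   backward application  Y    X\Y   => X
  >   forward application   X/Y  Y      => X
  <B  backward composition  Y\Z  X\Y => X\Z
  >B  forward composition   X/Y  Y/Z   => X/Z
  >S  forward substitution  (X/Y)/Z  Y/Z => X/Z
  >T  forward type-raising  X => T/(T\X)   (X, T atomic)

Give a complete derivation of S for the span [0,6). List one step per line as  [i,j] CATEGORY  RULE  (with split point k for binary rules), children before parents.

[0,1] (N/(S\N))/NP  lex  "ate"
[1,2] NP  lex  "which"
[0,2] N/(S\N)  >  k=1
[2,3] S\N  lex  "read"
[0,3] N  >  k=2
[3,4] (S/(NP\N))\N  lex  "in"
[0,4] S/(NP\N)  <  k=3
[4,5] (NP/PP)\N  lex  "clearly"
[5,6] NP\(NP/PP)  lex  "with"
[4,6] NP\N  <B  k=5
[0,6] S  >  k=4

[0,6] S   >
  [0,4] S/(NP\N)   <
    [0,3] N   >
      [0,2] N/(S\N)   >
        [0,1] "ate" : (N/(S\N))/NP
        [1,2] "which" : NP
      [2,3] "read" : S\N
    [3,4] "in" : (S/(NP\N))\N
  [4,6] NP\N   <B
    [4,5] "clearly" : (NP/PP)\N
    [5,6] "with" : NP\(NP/PP)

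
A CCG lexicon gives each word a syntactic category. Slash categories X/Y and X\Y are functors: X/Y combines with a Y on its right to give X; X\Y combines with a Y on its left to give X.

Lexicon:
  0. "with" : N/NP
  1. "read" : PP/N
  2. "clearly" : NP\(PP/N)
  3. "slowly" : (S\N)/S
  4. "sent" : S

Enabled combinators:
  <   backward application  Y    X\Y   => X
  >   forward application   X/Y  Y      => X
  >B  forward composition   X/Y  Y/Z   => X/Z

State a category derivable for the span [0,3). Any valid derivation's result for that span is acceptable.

N

[0,5] S   <
  [0,3] N   >
    [0,1] "with" : N/NP
    [1,3] NP   <
      [1,2] "read" : PP/N
      [2,3] "clearly" : NP\(PP/N)
  [3,5] S\N   >
    [3,4] "slowly" : (S\N)/S
    [4,5] "sent" : S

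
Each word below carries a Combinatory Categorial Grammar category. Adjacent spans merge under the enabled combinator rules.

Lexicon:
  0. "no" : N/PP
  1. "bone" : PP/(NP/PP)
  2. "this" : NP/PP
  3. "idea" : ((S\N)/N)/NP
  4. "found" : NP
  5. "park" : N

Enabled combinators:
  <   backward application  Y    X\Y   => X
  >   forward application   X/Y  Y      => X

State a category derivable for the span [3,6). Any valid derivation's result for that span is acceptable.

[0,6] S   <
  [0,3] N   >
    [0,1] "no" : N/PP
    [1,3] PP   >
      [1,2] "bone" : PP/(NP/PP)
      [2,3] "this" : NP/PP
  [3,6] S\N   >
    [3,5] (S\N)/N   >
      [3,4] "idea" : ((S\N)/N)/NP
      [4,5] "found" : NP
    [5,6] "park" : N

S\N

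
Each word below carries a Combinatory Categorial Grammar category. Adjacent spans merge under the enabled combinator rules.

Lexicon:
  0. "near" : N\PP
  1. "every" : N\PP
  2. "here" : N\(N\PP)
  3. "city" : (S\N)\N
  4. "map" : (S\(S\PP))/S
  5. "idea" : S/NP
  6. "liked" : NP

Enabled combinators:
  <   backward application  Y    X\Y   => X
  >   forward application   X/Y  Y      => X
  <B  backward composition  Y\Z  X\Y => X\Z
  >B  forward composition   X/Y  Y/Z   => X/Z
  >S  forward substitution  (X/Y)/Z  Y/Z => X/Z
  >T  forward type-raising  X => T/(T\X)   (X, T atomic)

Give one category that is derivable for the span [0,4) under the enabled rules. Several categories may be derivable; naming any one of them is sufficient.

S\PP

[0,7] S   <
  [0,4] S\PP   <B
    [0,1] "near" : N\PP
    [1,4] S\N   <
      [1,3] N   <
        [1,2] "every" : N\PP
        [2,3] "here" : N\(N\PP)
      [3,4] "city" : (S\N)\N
  [4,7] S\(S\PP)   >
    [4,5] "map" : (S\(S\PP))/S
    [5,7] S   >
      [5,6] "idea" : S/NP
      [6,7] "liked" : NP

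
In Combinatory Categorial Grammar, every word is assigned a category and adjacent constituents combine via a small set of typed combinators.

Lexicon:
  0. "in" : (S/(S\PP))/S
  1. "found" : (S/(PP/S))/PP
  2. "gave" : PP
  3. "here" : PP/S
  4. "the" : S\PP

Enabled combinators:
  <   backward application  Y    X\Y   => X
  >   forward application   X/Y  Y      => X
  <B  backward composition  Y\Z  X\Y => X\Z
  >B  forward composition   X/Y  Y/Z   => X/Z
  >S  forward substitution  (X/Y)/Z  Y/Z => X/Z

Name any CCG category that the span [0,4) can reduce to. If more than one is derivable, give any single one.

S/(S\PP)

[0,5] S   >
  [0,4] S/(S\PP)   >
    [0,1] "in" : (S/(S\PP))/S
    [1,4] S   >
      [1,3] S/(PP/S)   >
        [1,2] "found" : (S/(PP/S))/PP
        [2,3] "gave" : PP
      [3,4] "here" : PP/S
  [4,5] "the" : S\PP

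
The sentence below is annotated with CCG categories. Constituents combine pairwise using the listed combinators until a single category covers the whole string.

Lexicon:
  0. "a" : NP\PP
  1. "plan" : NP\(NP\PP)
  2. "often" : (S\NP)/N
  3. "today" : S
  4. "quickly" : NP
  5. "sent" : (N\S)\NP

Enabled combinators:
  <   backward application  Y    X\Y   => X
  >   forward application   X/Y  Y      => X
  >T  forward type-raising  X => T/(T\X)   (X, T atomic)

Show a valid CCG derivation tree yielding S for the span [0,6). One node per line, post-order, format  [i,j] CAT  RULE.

[0,6] S   <
  [0,2] NP   <
    [0,1] "a" : NP\PP
    [1,2] "plan" : NP\(NP\PP)
  [2,6] S\NP   >
    [2,3] "often" : (S\NP)/N
    [3,6] N   >
      [3,4] N/(N\S)   >T
        [3,4] "today" : S
      [4,6] N\S   <
        [4,5] "quickly" : NP
        [5,6] "sent" : (N\S)\NP

[0,1] NP\PP  lex  "a"
[1,2] NP\(NP\PP)  lex  "plan"
[0,2] NP  <  k=1
[2,3] (S\NP)/N  lex  "often"
[3,4] S  lex  "today"
[3,4] N/(N\S)  >T
[4,5] NP  lex  "quickly"
[5,6] (N\S)\NP  lex  "sent"
[4,6] N\S  <  k=5
[3,6] N  >  k=4
[2,6] S\NP  >  k=3
[0,6] S  <  k=2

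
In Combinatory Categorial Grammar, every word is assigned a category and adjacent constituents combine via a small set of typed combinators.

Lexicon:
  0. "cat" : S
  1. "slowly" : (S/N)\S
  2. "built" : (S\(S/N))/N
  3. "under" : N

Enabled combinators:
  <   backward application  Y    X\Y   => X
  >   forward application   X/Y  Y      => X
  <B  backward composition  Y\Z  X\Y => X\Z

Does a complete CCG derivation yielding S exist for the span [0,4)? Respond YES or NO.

[0,4] S   <
  [0,2] S/N   <
    [0,1] "cat" : S
    [1,2] "slowly" : (S/N)\S
  [2,4] S\(S/N)   >
    [2,3] "built" : (S\(S/N))/N
    [3,4] "under" : N

YES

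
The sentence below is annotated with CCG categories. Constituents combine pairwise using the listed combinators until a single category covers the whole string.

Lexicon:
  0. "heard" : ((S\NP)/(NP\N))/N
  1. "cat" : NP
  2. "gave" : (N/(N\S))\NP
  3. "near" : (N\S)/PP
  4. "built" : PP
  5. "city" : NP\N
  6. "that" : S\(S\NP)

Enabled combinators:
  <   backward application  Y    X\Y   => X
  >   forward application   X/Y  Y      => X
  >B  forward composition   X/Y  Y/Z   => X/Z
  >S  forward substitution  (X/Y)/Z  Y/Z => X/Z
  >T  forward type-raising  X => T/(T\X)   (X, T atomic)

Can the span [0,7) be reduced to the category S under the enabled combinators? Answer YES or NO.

YES

[0,7] S   <
  [0,6] S\NP   >
    [0,5] (S\NP)/(NP\N)   >
      [0,1] "heard" : ((S\NP)/(NP\N))/N
      [1,5] N   >
        [1,3] N/(N\S)   <
          [1,2] "cat" : NP
          [2,3] "gave" : (N/(N\S))\NP
        [3,5] N\S   >
          [3,4] "near" : (N\S)/PP
          [4,5] "built" : PP
    [5,6] "city" : NP\N
  [6,7] "that" : S\(S\NP)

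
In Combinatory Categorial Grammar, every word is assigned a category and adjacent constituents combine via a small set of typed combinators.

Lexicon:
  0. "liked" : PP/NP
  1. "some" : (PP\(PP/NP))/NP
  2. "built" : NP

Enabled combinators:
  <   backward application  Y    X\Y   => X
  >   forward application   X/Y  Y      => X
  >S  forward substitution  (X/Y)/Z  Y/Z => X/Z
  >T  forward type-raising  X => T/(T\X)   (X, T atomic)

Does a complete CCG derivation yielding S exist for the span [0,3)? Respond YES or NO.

NO

PP/NP (PP\(PP/NP))/NP NP
CKY chart[0,3] = {N/(N\PP), NP/(NP\PP), PP, PP/(PP\PP), S/(S\PP)}; S ∉ chart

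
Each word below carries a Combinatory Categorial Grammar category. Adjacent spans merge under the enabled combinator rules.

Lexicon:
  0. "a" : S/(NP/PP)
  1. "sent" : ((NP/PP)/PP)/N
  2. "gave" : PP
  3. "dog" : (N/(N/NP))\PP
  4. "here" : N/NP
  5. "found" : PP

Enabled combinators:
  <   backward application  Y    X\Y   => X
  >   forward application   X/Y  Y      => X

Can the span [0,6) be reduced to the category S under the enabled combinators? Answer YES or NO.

[0,6] S   >
  [0,1] "a" : S/(NP/PP)
  [1,6] NP/PP   >
    [1,5] (NP/PP)/PP   >
      [1,2] "sent" : ((NP/PP)/PP)/N
      [2,5] N   >
        [2,4] N/(N/NP)   <
          [2,3] "gave" : PP
          [3,4] "dog" : (N/(N/NP))\PP
        [4,5] "here" : N/NP
    [5,6] "found" : PP

YES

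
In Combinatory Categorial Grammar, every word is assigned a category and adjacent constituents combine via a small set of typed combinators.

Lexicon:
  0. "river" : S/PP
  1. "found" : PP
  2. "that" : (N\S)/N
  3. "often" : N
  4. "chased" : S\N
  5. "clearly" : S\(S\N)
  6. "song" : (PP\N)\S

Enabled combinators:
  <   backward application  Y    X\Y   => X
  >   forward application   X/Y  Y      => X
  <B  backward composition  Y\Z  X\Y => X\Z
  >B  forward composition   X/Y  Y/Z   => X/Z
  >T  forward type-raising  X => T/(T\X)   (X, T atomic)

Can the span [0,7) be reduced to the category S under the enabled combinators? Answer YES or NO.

NO

S/PP PP (N\S)/N N S\N S\(S\N) (PP\N)\S
CKY chart[0,7] = {N/(N\PP), NP/(NP\PP), PP, PP/(PP\PP), S/(S\PP)}; S ∉ chart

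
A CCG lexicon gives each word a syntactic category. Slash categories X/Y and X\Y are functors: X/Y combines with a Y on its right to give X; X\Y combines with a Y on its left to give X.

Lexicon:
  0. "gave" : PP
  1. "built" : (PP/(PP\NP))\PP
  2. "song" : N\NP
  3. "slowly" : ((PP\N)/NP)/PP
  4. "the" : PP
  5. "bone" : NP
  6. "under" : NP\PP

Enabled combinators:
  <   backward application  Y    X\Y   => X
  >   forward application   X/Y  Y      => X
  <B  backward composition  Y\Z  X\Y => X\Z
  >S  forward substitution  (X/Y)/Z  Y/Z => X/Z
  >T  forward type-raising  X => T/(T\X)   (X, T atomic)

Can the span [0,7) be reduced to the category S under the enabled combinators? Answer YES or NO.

PP (PP/(PP\NP))\PP N\NP ((PP\N)/NP)/PP PP NP NP\PP
CKY chart[0,7] = {N/(N\NP), NP, NP/(NP\NP), PP/(PP\NP), S/(S\NP)}; S ∉ chart

NO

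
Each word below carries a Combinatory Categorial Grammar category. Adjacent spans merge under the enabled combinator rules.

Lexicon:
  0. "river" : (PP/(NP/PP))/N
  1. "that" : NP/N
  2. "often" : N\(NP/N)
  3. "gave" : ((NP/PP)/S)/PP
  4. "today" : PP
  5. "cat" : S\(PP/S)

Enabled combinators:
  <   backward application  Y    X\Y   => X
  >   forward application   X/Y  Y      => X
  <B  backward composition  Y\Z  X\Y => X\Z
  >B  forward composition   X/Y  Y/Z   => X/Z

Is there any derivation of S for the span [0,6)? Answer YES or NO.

YES

[0,6] S   <
  [0,5] PP/S   >B
    [0,3] PP/(NP/PP)   >
      [0,1] "river" : (PP/(NP/PP))/N
      [1,3] N   <
        [1,2] "that" : NP/N
        [2,3] "often" : N\(NP/N)
    [3,5] (NP/PP)/S   >
      [3,4] "gave" : ((NP/PP)/S)/PP
      [4,5] "today" : PP
  [5,6] "cat" : S\(PP/S)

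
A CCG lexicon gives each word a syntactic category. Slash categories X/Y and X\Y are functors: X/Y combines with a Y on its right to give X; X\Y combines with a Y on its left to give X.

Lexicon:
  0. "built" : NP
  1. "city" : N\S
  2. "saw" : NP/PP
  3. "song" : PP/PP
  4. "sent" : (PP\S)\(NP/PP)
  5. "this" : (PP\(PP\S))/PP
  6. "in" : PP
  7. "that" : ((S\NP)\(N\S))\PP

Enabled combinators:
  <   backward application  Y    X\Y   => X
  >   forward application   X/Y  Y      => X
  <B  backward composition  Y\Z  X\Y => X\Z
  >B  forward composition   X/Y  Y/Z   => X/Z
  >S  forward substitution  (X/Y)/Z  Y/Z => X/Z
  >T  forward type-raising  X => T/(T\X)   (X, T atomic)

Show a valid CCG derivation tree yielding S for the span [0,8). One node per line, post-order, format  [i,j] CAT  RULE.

[0,8] S   <
  [0,1] "built" : NP
  [1,8] S\NP   <
    [1,2] "city" : N\S
    [2,8] (S\NP)\(N\S)   <
      [2,7] PP   <
        [2,5] PP\S   <
          [2,4] NP/PP   >B
            [2,3] "saw" : NP/PP
            [3,4] "song" : PP/PP
          [4,5] "sent" : (PP\S)\(NP/PP)
        [5,7] PP\(PP\S)   >
          [5,6] "this" : (PP\(PP\S))/PP
          [6,7] "in" : PP
      [7,8] "that" : ((S\NP)\(N\S))\PP

[0,1] NP  lex  "built"
[1,2] N\S  lex  "city"
[2,3] NP/PP  lex  "saw"
[3,4] PP/PP  lex  "song"
[2,4] NP/PP  >B  k=3
[4,5] (PP\S)\(NP/PP)  lex  "sent"
[2,5] PP\S  <  k=4
[5,6] (PP\(PP\S))/PP  lex  "this"
[6,7] PP  lex  "in"
[5,7] PP\(PP\S)  >  k=6
[2,7] PP  <  k=5
[7,8] ((S\NP)\(N\S))\PP  lex  "that"
[2,8] (S\NP)\(N\S)  <  k=7
[1,8] S\NP  <  k=2
[0,8] S  <  k=1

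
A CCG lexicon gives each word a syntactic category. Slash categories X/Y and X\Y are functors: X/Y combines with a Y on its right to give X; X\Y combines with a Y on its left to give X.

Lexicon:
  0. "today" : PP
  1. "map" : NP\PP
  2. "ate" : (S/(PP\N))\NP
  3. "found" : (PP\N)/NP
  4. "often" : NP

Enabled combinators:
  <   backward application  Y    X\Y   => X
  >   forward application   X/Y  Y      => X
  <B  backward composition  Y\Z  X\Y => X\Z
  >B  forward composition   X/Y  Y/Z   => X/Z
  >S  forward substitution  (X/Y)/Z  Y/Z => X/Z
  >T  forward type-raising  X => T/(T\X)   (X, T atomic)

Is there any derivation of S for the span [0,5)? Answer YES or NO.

[0,5] S   >
  [0,4] S/NP   >B
    [0,3] S/(PP\N)   <
      [0,2] NP   >
        [0,1] NP/(NP\PP)   >T
          [0,1] "today" : PP
        [1,2] "map" : NP\PP
      [2,3] "ate" : (S/(PP\N))\NP
    [3,4] "found" : (PP\N)/NP
  [4,5] "often" : NP

YES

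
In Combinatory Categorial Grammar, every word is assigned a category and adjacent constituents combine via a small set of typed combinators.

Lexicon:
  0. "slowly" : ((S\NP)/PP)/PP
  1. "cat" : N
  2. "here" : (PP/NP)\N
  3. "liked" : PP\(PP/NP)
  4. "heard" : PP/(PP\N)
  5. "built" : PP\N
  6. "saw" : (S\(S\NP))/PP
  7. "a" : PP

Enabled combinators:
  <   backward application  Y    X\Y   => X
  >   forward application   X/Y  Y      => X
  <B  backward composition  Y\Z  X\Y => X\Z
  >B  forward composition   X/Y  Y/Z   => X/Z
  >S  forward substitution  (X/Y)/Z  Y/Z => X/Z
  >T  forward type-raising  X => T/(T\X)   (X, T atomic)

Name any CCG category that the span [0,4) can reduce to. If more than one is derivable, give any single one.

[0,8] S   <
  [0,6] S\NP   >
    [0,4] (S\NP)/PP   >
      [0,1] "slowly" : ((S\NP)/PP)/PP
      [1,4] PP   <
        [1,2] "cat" : N
        [2,4] PP\N   <B
          [2,3] "here" : (PP/NP)\N
          [3,4] "liked" : PP\(PP/NP)
    [4,6] PP   >
      [4,5] "heard" : PP/(PP\N)
      [5,6] "built" : PP\N
  [6,8] S\(S\NP)   >
    [6,7] "saw" : (S\(S\NP))/PP
    [7,8] "a" : PP

(S\NP)/PP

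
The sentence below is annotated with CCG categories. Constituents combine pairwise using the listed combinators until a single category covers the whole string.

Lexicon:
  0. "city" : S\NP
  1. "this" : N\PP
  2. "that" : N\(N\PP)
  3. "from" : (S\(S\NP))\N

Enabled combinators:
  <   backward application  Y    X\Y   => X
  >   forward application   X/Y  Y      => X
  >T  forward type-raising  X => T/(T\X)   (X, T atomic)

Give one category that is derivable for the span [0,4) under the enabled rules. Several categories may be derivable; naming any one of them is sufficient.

S

[0,4] S   <
  [0,1] "city" : S\NP
  [1,4] S\(S\NP)   <
    [1,3] N   <
      [1,2] "this" : N\PP
      [2,3] "that" : N\(N\PP)
    [3,4] "from" : (S\(S\NP))\N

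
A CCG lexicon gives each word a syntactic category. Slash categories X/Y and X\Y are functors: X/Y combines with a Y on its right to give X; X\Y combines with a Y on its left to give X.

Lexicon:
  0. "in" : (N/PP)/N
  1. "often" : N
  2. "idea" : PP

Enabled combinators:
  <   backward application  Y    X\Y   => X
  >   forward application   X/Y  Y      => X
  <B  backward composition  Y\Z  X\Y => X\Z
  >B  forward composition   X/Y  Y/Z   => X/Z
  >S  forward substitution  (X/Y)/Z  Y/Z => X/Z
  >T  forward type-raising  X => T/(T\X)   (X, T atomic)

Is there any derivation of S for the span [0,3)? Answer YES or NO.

NO

(N/PP)/N N PP
CKY chart[0,3] = {N, N/(N\N), N/(PP\PP), NP/(NP\N), PP/(PP\N), S/(S\N)}; S ∉ chart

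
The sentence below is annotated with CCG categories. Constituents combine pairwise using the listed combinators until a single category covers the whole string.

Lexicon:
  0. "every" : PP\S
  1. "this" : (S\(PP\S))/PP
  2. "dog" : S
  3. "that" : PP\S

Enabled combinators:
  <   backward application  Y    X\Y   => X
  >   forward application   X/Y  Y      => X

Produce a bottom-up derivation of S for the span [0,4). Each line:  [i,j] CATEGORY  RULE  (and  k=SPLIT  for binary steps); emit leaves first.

[0,4] S   <
  [0,1] "every" : PP\S
  [1,4] S\(PP\S)   >
    [1,2] "this" : (S\(PP\S))/PP
    [2,4] PP   <
      [2,3] "dog" : S
      [3,4] "that" : PP\S

[0,1] PP\S  lex  "every"
[1,2] (S\(PP\S))/PP  lex  "this"
[2,3] S  lex  "dog"
[3,4] PP\S  lex  "that"
[2,4] PP  <  k=3
[1,4] S\(PP\S)  >  k=2
[0,4] S  <  k=1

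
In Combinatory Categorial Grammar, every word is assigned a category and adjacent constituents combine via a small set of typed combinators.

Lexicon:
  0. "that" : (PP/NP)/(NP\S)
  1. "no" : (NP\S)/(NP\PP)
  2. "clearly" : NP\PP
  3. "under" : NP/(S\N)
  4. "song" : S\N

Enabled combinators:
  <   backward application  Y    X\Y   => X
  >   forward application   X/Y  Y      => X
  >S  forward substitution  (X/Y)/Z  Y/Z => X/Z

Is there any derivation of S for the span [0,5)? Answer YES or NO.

(PP/NP)/(NP\S) (NP\S)/(NP\PP) NP\PP NP/(S\N) S\N
CKY chart[0,5] = {PP}; S ∉ chart

NO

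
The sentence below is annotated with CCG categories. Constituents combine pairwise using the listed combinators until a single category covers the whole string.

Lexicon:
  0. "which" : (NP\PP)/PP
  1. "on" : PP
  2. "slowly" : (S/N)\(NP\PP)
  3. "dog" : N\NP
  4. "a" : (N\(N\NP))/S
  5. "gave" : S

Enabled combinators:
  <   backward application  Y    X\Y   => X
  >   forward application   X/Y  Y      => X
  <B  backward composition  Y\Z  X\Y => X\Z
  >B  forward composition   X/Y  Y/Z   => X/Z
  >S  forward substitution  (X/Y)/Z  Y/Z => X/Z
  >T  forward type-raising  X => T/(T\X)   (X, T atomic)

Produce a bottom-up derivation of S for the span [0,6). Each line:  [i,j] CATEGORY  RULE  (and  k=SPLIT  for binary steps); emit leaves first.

[0,6] S   >
  [0,3] S/N   <
    [0,2] NP\PP   >
      [0,1] "which" : (NP\PP)/PP
      [1,2] "on" : PP
    [2,3] "slowly" : (S/N)\(NP\PP)
  [3,6] N   <
    [3,4] "dog" : N\NP
    [4,6] N\(N\NP)   >
      [4,5] "a" : (N\(N\NP))/S
      [5,6] "gave" : S

[0,1] (NP\PP)/PP  lex  "which"
[1,2] PP  lex  "on"
[0,2] NP\PP  >  k=1
[2,3] (S/N)\(NP\PP)  lex  "slowly"
[0,3] S/N  <  k=2
[3,4] N\NP  lex  "dog"
[4,5] (N\(N\NP))/S  lex  "a"
[5,6] S  lex  "gave"
[4,6] N\(N\NP)  >  k=5
[3,6] N  <  k=4
[0,6] S  >  k=3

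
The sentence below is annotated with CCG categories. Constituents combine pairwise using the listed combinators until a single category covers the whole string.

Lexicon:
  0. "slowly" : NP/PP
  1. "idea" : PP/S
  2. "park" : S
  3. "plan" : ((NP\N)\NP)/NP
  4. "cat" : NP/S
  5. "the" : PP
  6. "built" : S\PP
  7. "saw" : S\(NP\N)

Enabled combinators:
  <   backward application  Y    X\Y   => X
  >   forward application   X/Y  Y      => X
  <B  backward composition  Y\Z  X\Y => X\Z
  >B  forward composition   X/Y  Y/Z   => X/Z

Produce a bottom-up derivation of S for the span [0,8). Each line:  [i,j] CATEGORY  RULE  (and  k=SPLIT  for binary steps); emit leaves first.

[0,8] S   <
  [0,7] NP\N   <
    [0,3] NP   >
      [0,2] NP/S   >B
        [0,1] "slowly" : NP/PP
        [1,2] "idea" : PP/S
      [2,3] "park" : S
    [3,7] (NP\N)\NP   >
      [3,4] "plan" : ((NP\N)\NP)/NP
      [4,7] NP   >
        [4,5] "cat" : NP/S
        [5,7] S   <
          [5,6] "the" : PP
          [6,7] "built" : S\PP
  [7,8] "saw" : S\(NP\N)

[0,1] NP/PP  lex  "slowly"
[1,2] PP/S  lex  "idea"
[0,2] NP/S  >B  k=1
[2,3] S  lex  "park"
[0,3] NP  >  k=2
[3,4] ((NP\N)\NP)/NP  lex  "plan"
[4,5] NP/S  lex  "cat"
[5,6] PP  lex  "the"
[6,7] S\PP  lex  "built"
[5,7] S  <  k=6
[4,7] NP  >  k=5
[3,7] (NP\N)\NP  >  k=4
[0,7] NP\N  <  k=3
[7,8] S\(NP\N)  lex  "saw"
[0,8] S  <  k=7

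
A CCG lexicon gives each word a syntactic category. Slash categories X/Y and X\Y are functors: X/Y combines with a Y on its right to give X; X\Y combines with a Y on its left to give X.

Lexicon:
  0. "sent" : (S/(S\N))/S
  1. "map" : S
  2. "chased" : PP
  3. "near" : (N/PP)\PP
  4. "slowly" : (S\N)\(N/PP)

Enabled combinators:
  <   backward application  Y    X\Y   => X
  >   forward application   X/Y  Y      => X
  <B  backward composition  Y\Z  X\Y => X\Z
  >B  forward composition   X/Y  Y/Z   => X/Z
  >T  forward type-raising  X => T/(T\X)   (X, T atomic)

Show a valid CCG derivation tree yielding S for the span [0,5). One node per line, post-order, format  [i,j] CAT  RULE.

[0,5] S   >
  [0,2] S/(S\N)   >
    [0,1] "sent" : (S/(S\N))/S
    [1,2] "map" : S
  [2,5] S\N   <
    [2,4] N/PP   <
      [2,3] "chased" : PP
      [3,4] "near" : (N/PP)\PP
    [4,5] "slowly" : (S\N)\(N/PP)

[0,1] (S/(S\N))/S  lex  "sent"
[1,2] S  lex  "map"
[0,2] S/(S\N)  >  k=1
[2,3] PP  lex  "chased"
[3,4] (N/PP)\PP  lex  "near"
[2,4] N/PP  <  k=3
[4,5] (S\N)\(N/PP)  lex  "slowly"
[2,5] S\N  <  k=4
[0,5] S  >  k=2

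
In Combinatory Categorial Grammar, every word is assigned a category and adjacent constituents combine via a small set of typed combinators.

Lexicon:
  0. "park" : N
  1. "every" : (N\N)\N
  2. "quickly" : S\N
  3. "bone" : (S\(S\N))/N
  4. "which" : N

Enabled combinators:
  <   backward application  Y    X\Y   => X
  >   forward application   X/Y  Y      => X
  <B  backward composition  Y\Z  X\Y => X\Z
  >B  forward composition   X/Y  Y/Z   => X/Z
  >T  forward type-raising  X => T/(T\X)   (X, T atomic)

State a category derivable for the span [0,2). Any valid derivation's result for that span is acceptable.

N\N

[0,5] S   <
  [0,3] S\N   <B
    [0,2] N\N   <
      [0,1] "park" : N
      [1,2] "every" : (N\N)\N
    [2,3] "quickly" : S\N
  [3,5] S\(S\N)   >
    [3,4] "bone" : (S\(S\N))/N
    [4,5] "which" : N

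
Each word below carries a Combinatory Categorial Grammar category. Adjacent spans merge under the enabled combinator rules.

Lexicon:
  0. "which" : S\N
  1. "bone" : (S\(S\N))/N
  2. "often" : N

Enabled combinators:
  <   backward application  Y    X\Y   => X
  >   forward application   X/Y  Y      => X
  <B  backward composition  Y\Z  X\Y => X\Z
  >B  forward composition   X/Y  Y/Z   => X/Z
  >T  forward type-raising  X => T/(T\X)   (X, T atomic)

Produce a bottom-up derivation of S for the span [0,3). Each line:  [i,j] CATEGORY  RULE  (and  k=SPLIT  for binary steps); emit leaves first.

[0,1] S\N  lex  "which"
[1,2] (S\(S\N))/N  lex  "bone"
[2,3] N  lex  "often"
[1,3] S\(S\N)  >  k=2
[0,3] S  <  k=1

[0,3] S   <
  [0,1] "which" : S\N
  [1,3] S\(S\N)   >
    [1,2] "bone" : (S\(S\N))/N
    [2,3] "often" : N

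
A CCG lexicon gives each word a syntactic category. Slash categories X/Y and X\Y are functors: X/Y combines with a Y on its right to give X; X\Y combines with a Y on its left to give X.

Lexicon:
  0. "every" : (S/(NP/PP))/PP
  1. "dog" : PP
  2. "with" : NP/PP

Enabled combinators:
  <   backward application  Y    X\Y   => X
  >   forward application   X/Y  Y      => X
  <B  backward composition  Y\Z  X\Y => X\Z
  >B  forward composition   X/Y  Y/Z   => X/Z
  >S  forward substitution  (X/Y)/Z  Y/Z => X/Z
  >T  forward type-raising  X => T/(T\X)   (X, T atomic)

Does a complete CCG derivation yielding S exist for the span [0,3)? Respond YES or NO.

YES

[0,3] S   >
  [0,2] S/(NP/PP)   >
    [0,1] "every" : (S/(NP/PP))/PP
    [1,2] "dog" : PP
  [2,3] "with" : NP/PP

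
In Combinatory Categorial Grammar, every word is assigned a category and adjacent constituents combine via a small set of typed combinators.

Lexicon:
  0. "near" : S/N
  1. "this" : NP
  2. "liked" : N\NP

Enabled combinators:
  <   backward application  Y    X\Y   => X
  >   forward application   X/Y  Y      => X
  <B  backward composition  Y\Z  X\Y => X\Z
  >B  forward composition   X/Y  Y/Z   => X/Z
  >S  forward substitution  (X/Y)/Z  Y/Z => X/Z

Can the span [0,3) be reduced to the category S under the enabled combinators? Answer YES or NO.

YES

[0,3] S   >
  [0,1] "near" : S/N
  [1,3] N   <
    [1,2] "this" : NP
    [2,3] "liked" : N\NP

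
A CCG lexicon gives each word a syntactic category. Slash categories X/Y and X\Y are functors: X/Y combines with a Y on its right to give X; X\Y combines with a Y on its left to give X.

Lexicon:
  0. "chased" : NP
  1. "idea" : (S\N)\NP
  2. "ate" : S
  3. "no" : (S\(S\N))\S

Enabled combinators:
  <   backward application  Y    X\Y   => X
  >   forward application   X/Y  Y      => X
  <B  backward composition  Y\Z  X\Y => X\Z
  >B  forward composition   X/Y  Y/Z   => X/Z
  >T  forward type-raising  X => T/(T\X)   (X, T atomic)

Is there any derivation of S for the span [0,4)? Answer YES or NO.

YES

[0,4] S   <
  [0,2] S\N   <
    [0,1] "chased" : NP
    [1,2] "idea" : (S\N)\NP
  [2,4] S\(S\N)   <
    [2,3] "ate" : S
    [3,4] "no" : (S\(S\N))\S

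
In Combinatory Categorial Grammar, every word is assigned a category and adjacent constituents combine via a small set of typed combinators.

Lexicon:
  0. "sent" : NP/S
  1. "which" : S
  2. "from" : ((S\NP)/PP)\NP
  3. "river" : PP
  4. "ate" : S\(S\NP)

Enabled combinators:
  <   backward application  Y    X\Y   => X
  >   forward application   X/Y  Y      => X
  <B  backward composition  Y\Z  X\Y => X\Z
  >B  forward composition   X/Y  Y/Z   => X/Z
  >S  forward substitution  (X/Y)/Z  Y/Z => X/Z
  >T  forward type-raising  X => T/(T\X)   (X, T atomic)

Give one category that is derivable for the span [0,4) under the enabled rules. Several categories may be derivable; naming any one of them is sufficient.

S\NP

[0,5] S   <
  [0,4] S\NP   >
    [0,3] (S\NP)/PP   <
      [0,2] NP   >
        [0,1] "sent" : NP/S
        [1,2] "which" : S
      [2,3] "from" : ((S\NP)/PP)\NP
    [3,4] "river" : PP
  [4,5] "ate" : S\(S\NP)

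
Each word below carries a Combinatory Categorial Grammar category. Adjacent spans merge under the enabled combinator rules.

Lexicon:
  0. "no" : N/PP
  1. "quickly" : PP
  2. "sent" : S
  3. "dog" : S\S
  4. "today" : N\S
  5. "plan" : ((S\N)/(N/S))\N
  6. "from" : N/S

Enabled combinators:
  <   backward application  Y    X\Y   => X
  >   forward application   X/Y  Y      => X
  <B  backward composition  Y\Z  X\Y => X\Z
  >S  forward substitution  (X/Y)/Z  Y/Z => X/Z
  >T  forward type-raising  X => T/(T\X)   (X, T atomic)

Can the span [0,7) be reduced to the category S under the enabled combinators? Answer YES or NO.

[0,7] S   <
  [0,2] N   >
    [0,1] "no" : N/PP
    [1,2] "quickly" : PP
  [2,7] S\N   >
    [2,6] (S\N)/(N/S)   <
      [2,5] N   >
        [2,3] N/(N\S)   >T
          [2,3] "sent" : S
        [3,5] N\S   <B
          [3,4] "dog" : S\S
          [4,5] "today" : N\S
      [5,6] "plan" : ((S\N)/(N/S))\N
    [6,7] "from" : N/S

YES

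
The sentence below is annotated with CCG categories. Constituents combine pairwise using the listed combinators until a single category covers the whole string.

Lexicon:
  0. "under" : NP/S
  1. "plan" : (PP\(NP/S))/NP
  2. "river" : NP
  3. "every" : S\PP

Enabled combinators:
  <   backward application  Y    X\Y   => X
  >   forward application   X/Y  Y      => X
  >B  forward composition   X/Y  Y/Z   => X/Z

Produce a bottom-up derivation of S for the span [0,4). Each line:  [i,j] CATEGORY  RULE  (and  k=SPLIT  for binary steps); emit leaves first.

[0,4] S   <
  [0,3] PP   <
    [0,1] "under" : NP/S
    [1,3] PP\(NP/S)   >
      [1,2] "plan" : (PP\(NP/S))/NP
      [2,3] "river" : NP
  [3,4] "every" : S\PP

[0,1] NP/S  lex  "under"
[1,2] (PP\(NP/S))/NP  lex  "plan"
[2,3] NP  lex  "river"
[1,3] PP\(NP/S)  >  k=2
[0,3] PP  <  k=1
[3,4] S\PP  lex  "every"
[0,4] S  <  k=3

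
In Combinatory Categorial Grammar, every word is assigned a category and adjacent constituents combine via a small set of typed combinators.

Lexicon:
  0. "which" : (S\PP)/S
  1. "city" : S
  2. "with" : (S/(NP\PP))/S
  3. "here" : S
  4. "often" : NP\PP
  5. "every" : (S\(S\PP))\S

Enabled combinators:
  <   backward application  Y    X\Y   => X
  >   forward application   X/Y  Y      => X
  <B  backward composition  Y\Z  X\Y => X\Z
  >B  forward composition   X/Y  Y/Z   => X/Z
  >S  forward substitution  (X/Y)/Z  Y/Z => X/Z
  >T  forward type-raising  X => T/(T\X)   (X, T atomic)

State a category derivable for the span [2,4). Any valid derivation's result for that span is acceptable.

S/(NP\PP)

[0,6] S   <
  [0,2] S\PP   >
    [0,1] "which" : (S\PP)/S
    [1,2] "city" : S
  [2,6] S\(S\PP)   <
    [2,5] S   >
      [2,4] S/(NP\PP)   >
        [2,3] "with" : (S/(NP\PP))/S
        [3,4] "here" : S
      [4,5] "often" : NP\PP
    [5,6] "every" : (S\(S\PP))\S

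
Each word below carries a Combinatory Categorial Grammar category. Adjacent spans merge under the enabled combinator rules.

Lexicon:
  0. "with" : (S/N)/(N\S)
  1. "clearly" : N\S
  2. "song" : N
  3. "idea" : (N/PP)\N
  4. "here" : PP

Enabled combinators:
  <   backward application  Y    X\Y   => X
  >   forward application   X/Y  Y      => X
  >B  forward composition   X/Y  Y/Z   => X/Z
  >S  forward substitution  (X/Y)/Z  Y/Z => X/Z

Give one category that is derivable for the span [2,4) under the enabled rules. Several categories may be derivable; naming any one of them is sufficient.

N/PP

[0,5] S   >
  [0,2] S/N   >
    [0,1] "with" : (S/N)/(N\S)
    [1,2] "clearly" : N\S
  [2,5] N   >
    [2,4] N/PP   <
      [2,3] "song" : N
      [3,4] "idea" : (N/PP)\N
    [4,5] "here" : PP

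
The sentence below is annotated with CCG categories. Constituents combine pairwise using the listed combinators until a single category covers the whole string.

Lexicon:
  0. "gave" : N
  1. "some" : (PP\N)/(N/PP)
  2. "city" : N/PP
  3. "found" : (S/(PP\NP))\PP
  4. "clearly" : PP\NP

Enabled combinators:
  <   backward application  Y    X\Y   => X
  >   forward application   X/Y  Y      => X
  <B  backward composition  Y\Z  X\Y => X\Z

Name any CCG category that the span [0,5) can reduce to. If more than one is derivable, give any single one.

[0,5] S   >
  [0,4] S/(PP\NP)   <
    [0,3] PP   <
      [0,1] "gave" : N
      [1,3] PP\N   >
        [1,2] "some" : (PP\N)/(N/PP)
        [2,3] "city" : N/PP
    [3,4] "found" : (S/(PP\NP))\PP
  [4,5] "clearly" : PP\NP

S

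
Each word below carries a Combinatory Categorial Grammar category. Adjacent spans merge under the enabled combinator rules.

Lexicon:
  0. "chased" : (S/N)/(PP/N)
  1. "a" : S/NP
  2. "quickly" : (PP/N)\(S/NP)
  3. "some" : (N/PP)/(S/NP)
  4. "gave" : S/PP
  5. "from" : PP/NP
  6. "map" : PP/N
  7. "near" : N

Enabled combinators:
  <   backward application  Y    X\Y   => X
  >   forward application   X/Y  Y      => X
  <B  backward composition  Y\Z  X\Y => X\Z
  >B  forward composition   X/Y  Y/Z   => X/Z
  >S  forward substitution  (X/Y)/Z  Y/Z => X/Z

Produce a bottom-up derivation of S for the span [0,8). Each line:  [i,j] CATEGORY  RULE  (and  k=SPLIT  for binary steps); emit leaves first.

[0,1] (S/N)/(PP/N)  lex  "chased"
[1,2] S/NP  lex  "a"
[2,3] (PP/N)\(S/NP)  lex  "quickly"
[1,3] PP/N  <  k=2
[0,3] S/N  >  k=1
[3,4] (N/PP)/(S/NP)  lex  "some"
[4,5] S/PP  lex  "gave"
[5,6] PP/NP  lex  "from"
[4,6] S/NP  >B  k=5
[3,6] N/PP  >  k=4
[6,7] PP/N  lex  "map"
[7,8] N  lex  "near"
[6,8] PP  >  k=7
[3,8] N  >  k=6
[0,8] S  >  k=3

[0,8] S   >
  [0,3] S/N   >
    [0,1] "chased" : (S/N)/(PP/N)
    [1,3] PP/N   <
      [1,2] "a" : S/NP
      [2,3] "quickly" : (PP/N)\(S/NP)
  [3,8] N   >
    [3,6] N/PP   >
      [3,4] "some" : (N/PP)/(S/NP)
      [4,6] S/NP   >B
        [4,5] "gave" : S/PP
        [5,6] "from" : PP/NP
    [6,8] PP   >
      [6,7] "map" : PP/N
      [7,8] "near" : N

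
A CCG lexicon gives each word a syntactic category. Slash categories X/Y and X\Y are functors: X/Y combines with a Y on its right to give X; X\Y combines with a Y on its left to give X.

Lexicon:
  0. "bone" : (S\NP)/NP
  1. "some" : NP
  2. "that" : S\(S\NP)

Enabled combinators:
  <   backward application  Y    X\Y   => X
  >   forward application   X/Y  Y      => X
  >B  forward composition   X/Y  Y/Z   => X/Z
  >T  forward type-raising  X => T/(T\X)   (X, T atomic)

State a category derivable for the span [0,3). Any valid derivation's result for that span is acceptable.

S

[0,3] S   <
  [0,2] S\NP   >
    [0,1] "bone" : (S\NP)/NP
    [1,2] "some" : NP
  [2,3] "that" : S\(S\NP)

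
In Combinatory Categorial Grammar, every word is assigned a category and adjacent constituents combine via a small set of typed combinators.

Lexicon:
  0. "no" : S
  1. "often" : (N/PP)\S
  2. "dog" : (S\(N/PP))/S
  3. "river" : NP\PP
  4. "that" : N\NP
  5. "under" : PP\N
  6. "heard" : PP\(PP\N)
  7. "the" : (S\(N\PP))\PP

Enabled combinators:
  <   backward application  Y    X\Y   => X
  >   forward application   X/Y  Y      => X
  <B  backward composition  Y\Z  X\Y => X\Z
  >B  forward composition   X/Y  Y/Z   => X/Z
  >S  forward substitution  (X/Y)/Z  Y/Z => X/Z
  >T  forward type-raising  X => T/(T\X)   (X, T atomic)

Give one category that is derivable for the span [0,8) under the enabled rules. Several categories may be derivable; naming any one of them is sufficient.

S

[0,8] S   <
  [0,2] N/PP   <
    [0,1] "no" : S
    [1,2] "often" : (N/PP)\S
  [2,8] S\(N/PP)   >
    [2,3] "dog" : (S\(N/PP))/S
    [3,8] S   <
      [3,5] N\PP   <B
        [3,4] "river" : NP\PP
        [4,5] "that" : N\NP
      [5,8] S\(N\PP)   <
        [5,7] PP   <
          [5,6] "under" : PP\N
          [6,7] "heard" : PP\(PP\N)
        [7,8] "the" : (S\(N\PP))\PP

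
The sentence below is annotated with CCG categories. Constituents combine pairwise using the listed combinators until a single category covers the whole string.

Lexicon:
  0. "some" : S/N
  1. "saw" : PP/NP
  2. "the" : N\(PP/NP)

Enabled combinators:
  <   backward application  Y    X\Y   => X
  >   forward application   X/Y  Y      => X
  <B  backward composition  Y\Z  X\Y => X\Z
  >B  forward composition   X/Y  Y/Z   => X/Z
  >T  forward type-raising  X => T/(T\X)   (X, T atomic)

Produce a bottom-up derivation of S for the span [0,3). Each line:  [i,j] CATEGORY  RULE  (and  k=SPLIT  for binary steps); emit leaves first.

[0,1] S/N  lex  "some"
[1,2] PP/NP  lex  "saw"
[2,3] N\(PP/NP)  lex  "the"
[1,3] N  <  k=2
[0,3] S  >  k=1

[0,3] S   >
  [0,1] "some" : S/N
  [1,3] N   <
    [1,2] "saw" : PP/NP
    [2,3] "the" : N\(PP/NP)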